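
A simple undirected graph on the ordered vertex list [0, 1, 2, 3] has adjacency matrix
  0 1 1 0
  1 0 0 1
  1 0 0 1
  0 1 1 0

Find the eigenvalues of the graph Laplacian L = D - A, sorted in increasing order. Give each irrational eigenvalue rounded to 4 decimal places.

[0, 2, 2, 4]

Each diagonal entry of L is the vertex degree and each off-diagonal entry is -1 where an edge is present, 0 otherwise; in the order [0, 1, 2, 3] the diagonal is [2, 2, 2, 2]. Since every row of L sums to 0, the all-ones vector is in the kernel and 0 is an eigenvalue. The largest eigenvalue, 4, is at most the vertex count 4. By the matrix-tree theorem the graph has (1/4) * product of the nonzero eigenvalues = 4 spanning trees.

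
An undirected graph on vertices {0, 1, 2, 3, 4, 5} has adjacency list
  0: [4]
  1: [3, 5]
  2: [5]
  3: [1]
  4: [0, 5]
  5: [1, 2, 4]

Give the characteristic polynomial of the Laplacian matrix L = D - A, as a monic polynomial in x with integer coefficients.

x^6 - 10x^5 + 35x^4 - 52x^3 + 31x^2 - 6x

With the vertex order [0, 1, 2, 3, 4, 5], the degrees are [1, 2, 1, 1, 2, 3], giving D = diag(1, 2, 1, 1, 2, 3) and L = D - A. L has integer entries, so p(x) = det(xI - L) has integer coefficients. Expanding the determinant yields x^6 - 10x^5 + 35x^4 - 52x^3 + 31x^2 - 6x. The constant term is 0 because L is singular (the all-ones vector lies in its kernel). The largest eigenvalue, 4.3028, is at most the vertex count 6. By the matrix-tree theorem the graph has (1/6) * product of the nonzero eigenvalues = 1 spanning tree.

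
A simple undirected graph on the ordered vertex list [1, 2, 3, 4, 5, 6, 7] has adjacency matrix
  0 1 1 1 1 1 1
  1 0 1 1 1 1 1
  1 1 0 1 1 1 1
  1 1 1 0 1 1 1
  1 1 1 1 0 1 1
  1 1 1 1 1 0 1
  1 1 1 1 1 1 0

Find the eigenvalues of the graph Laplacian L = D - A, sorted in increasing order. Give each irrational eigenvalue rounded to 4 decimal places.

[0, 7, 7, 7, 7, 7, 7]

With the vertex order [1, 2, 3, 4, 5, 6, 7], the degrees are [6, 6, 6, 6, 6, 6, 6], giving D = diag(6, 6, 6, 6, 6, 6, 6) and L = D - A. Since every row of L sums to 0, the all-ones vector is in the kernel and 0 is an eigenvalue. The single zero eigenvalue shows the graph is connected.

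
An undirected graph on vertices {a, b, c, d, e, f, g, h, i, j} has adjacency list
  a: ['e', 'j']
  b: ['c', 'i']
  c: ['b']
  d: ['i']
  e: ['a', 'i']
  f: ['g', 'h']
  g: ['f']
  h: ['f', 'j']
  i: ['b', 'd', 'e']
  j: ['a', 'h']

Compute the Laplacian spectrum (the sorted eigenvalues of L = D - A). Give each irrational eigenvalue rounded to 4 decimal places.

[0, 0.1100, 0.4616, 0.6697, 1.2415, 2, 2.4010, 3.0579, 3.7120, 4.3463]

Reading degrees in the order [a, b, c, d, e, f, g, h, i, j] gives [2, 2, 1, 1, 2, 2, 1, 2, 3, 2]; set D = diag(2, 2, 1, 1, 2, 2, 1, 2, 3, 2) and form L = D - A. Since every row of L sums to 0, the all-ones vector is in the kernel and 0 is an eigenvalue. There is one zero in the spectrum, matching the 1 component.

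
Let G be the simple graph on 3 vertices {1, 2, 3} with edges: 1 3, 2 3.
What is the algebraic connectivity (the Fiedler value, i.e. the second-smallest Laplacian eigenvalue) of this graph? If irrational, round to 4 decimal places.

Reading degrees in the order [1, 2, 3] gives [1, 1, 2]; set D = diag(1, 1, 2) and form L = D - A. Computing the eigenvalues of L and sorting gives [0, 1, 3]. The Fiedler value lambda_2 = 1 is strictly positive, so the graph is connected.

1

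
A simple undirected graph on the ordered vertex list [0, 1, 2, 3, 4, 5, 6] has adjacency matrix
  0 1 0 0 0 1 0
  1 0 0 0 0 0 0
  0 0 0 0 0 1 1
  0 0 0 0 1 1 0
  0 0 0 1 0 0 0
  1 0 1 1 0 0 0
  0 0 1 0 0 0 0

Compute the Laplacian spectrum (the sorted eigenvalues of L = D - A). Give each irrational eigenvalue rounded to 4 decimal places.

Reading degrees in the order [0, 1, 2, 3, 4, 5, 6] gives [2, 1, 2, 2, 1, 3, 1]; set D = diag(2, 1, 2, 2, 1, 3, 1) and form L = D - A. Diagonalising L (or applying a numerical eigensolver to the 7x7 matrix) gives the spectrum above. There is one zero in the spectrum, matching the 1 component.

[0, 0.3820, 0.3820, 1.5858, 2.6180, 2.6180, 4.4142]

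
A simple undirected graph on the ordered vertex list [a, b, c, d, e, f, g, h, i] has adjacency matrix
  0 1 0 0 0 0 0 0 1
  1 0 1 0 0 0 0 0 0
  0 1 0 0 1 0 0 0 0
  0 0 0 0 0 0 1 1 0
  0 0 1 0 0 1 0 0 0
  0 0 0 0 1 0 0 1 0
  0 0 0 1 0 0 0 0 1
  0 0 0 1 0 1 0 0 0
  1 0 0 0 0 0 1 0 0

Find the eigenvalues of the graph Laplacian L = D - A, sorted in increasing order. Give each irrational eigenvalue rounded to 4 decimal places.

Each diagonal entry of L is the vertex degree and each off-diagonal entry is -1 where an edge is present, 0 otherwise; in the order [a, b, c, d, e, f, g, h, i] the diagonal is [2, 2, 2, 2, 2, 2, 2, 2, 2]. Since every row of L sums to 0, the all-ones vector is in the kernel and 0 is an eigenvalue. The single zero eigenvalue shows the graph is connected. By the matrix-tree theorem the graph has (1/9) * product of the nonzero eigenvalues = 9 spanning trees.

[0, 0.4679, 0.4679, 1.6527, 1.6527, 3, 3, 3.8794, 3.8794]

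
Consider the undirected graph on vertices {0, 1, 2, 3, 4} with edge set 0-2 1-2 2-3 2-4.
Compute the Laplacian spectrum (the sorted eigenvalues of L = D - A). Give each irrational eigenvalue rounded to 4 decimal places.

[0, 1, 1, 1, 5]

Each diagonal entry of L is the vertex degree and each off-diagonal entry is -1 where an edge is present, 0 otherwise; in the order [0, 1, 2, 3, 4] the diagonal is [1, 1, 4, 1, 1]. Diagonalising L (or applying a numerical eigensolver to the 5x5 matrix) gives the spectrum above. The single zero eigenvalue shows the graph is connected. The largest eigenvalue, 5, is at most the vertex count 5. The eigenvalues sum to 8, which equals trace(L) = 2|E|.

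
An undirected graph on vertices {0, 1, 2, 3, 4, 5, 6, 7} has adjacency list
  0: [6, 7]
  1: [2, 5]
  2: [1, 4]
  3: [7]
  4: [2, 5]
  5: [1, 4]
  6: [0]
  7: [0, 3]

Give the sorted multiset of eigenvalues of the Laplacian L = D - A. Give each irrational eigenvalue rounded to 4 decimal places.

Reading degrees in the order [0, 1, 2, 3, 4, 5, 6, 7] gives [2, 2, 2, 1, 2, 2, 1, 2]; set D = diag(2, 2, 2, 1, 2, 2, 1, 2) and form L = D - A. Diagonalising L (or applying a numerical eigensolver to the 8x8 matrix) gives the spectrum above. The 2 zero eigenvalues correspond to the 2 connected components. There are 2 zeros in the spectrum, matching the 2 components.

[0, 0, 0.5858, 2, 2, 2, 3.4142, 4]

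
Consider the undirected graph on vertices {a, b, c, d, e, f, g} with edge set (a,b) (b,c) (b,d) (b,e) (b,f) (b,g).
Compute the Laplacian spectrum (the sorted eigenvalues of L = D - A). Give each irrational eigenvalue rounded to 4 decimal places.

Each diagonal entry of L is the vertex degree and each off-diagonal entry is -1 where an edge is present, 0 otherwise; in the order [a, b, c, d, e, f, g] the diagonal is [1, 6, 1, 1, 1, 1, 1]. Diagonalising L (or applying a numerical eigensolver to the 7x7 matrix) gives the spectrum above. The single zero eigenvalue shows the graph is connected.

[0, 1, 1, 1, 1, 1, 7]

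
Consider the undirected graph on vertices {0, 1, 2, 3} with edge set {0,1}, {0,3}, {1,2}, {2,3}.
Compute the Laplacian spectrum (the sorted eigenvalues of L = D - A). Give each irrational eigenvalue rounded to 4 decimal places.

[0, 2, 2, 4]

With the vertex order [0, 1, 2, 3], the degrees are [2, 2, 2, 2], giving D = diag(2, 2, 2, 2) and L = D - A. Diagonalising L (or applying a numerical eigensolver to the 4x4 matrix) gives the spectrum above.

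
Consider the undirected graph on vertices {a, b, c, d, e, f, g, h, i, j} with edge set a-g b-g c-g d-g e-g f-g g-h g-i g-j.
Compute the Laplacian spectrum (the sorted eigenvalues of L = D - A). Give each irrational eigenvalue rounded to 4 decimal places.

With the vertex order [a, b, c, d, e, f, g, h, i, j], the degrees are [1, 1, 1, 1, 1, 1, 9, 1, 1, 1], giving D = diag(1, 1, 1, 1, 1, 1, 9, 1, 1, 1) and L = D - A. L is symmetric positive semidefinite, so every eigenvalue is real and nonnegative. The single zero eigenvalue shows the graph is connected. There is one zero in the spectrum, matching the 1 component.

[0, 1, 1, 1, 1, 1, 1, 1, 1, 10]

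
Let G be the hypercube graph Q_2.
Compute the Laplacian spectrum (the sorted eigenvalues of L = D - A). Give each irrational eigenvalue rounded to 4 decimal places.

[0, 2, 2, 4]

The graph has 4 vertices and degree multiset [2, 2, 2, 2]; D is the diagonal matrix of degrees and L = D - A. The multiplicity of 0 as a Laplacian eigenvalue equals the number of connected components. The single zero eigenvalue shows the graph is connected. The largest eigenvalue, 4, is at most the vertex count 4. There is one zero in the spectrum, matching the 1 component.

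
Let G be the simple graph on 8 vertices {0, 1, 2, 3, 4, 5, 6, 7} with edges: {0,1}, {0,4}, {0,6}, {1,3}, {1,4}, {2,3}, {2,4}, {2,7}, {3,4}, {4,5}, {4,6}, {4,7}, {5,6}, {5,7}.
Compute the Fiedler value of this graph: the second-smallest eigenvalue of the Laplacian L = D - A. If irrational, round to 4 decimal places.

Reading degrees in the order [0, 1, 2, 3, 4, 5, 6, 7] gives [3, 3, 3, 3, 7, 3, 3, 3]; set D = diag(3, 3, 3, 3, 7, 3, 3, 3) and form L = D - A. Computing the eigenvalues of L and sorting gives [0, 1.7530, 1.7530, 3.4450, 3.4450, 4.8019, 4.8019, 8]. The Fiedler value lambda_2 = 1.7530 is strictly positive, so the graph is connected. There is one zero in the spectrum, matching the 1 component.

1.7530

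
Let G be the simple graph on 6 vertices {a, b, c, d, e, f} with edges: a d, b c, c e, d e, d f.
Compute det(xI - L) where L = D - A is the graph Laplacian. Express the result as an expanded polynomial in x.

x^6 - 10x^5 + 35x^4 - 52x^3 + 32x^2 - 6x

Each diagonal entry of L is the vertex degree and each off-diagonal entry is -1 where an edge is present, 0 otherwise; in the order [a, b, c, d, e, f] the diagonal is [1, 1, 2, 3, 2, 1]. L has integer entries, so p(x) = det(xI - L) has integer coefficients. Expanding the determinant yields x^6 - 10x^5 + 35x^4 - 52x^3 + 32x^2 - 6x. The coefficient of x^5 equals -trace(L) = -10, matching the sum of degrees.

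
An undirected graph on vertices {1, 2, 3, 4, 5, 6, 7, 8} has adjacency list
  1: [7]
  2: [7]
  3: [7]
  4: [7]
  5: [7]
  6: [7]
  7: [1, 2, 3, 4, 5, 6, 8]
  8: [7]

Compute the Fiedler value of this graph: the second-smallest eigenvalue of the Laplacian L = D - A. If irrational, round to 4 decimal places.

1

With the vertex order [1, 2, 3, 4, 5, 6, 7, 8], the degrees are [1, 1, 1, 1, 1, 1, 7, 1], giving D = diag(1, 1, 1, 1, 1, 1, 7, 1) and L = D - A. Computing the eigenvalues of L and sorting gives [0, 1, 1, 1, 1, 1, 1, 8]. The Fiedler value lambda_2 = 1 is strictly positive, so the graph is connected.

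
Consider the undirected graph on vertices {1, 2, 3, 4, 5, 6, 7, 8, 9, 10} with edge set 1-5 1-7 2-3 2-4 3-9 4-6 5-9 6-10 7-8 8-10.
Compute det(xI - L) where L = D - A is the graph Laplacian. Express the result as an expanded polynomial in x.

Reading degrees in the order [1, 2, 3, 4, 5, 6, 7, 8, 9, 10] gives [2, 2, 2, 2, 2, 2, 2, 2, 2, 2]; set D = diag(2, 2, 2, 2, 2, 2, 2, 2, 2, 2) and form L = D - A. Computing det(xI - L) by cofactor expansion (or equivalently via sum-over-permutations) gives x^10 - 20x^9 + 170x^8 - 800x^7 + 2275x^6 - 4004x^5 + 4290x^4 - 2640x^3 + 825x^2 - 100x. The coefficient of x^9 equals -trace(L) = -20, matching the sum of degrees. By the matrix-tree theorem the graph has (1/10) * product of the nonzero eigenvalues = 10 spanning trees.

x^10 - 20x^9 + 170x^8 - 800x^7 + 2275x^6 - 4004x^5 + 4290x^4 - 2640x^3 + 825x^2 - 100x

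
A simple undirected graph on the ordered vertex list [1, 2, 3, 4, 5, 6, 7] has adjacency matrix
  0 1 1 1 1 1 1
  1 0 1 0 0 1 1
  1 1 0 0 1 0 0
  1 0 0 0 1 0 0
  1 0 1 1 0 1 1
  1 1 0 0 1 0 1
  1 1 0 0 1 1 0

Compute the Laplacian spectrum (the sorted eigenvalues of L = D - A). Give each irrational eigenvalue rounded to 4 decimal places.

Reading degrees in the order [1, 2, 3, 4, 5, 6, 7] gives [6, 4, 3, 2, 5, 4, 4]; set D = diag(6, 4, 3, 2, 5, 4, 4) and form L = D - A. Since every row of L sums to 0, the all-ones vector is in the kernel and 0 is an eigenvalue. The single zero eigenvalue shows the graph is connected. There is one zero in the spectrum, matching the 1 component.

[0, 1.9139, 3, 4.5720, 5, 6.5141, 7]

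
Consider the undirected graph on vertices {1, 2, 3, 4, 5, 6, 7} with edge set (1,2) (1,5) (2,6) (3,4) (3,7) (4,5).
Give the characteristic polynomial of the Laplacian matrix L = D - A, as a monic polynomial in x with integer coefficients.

Each diagonal entry of L is the vertex degree and each off-diagonal entry is -1 where an edge is present, 0 otherwise; in the order [1, 2, 3, 4, 5, 6, 7] the diagonal is [2, 2, 2, 2, 2, 1, 1]. Computing det(xI - L) by cofactor expansion (or equivalently via sum-over-permutations) gives x^7 - 12x^6 + 55x^5 - 120x^4 + 126x^3 - 56x^2 + 7x. The coefficient of x^6 equals -trace(L) = -12, matching the sum of degrees. The largest eigenvalue, 3.8019, is at most the vertex count 7.

x^7 - 12x^6 + 55x^5 - 120x^4 + 126x^3 - 56x^2 + 7x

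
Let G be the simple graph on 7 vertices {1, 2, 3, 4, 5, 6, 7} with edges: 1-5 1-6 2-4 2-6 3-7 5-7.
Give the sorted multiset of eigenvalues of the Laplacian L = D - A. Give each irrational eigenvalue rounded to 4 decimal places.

Each diagonal entry of L is the vertex degree and each off-diagonal entry is -1 where an edge is present, 0 otherwise; in the order [1, 2, 3, 4, 5, 6, 7] the diagonal is [2, 2, 1, 1, 2, 2, 2]. L is symmetric positive semidefinite, so every eigenvalue is real and nonnegative. By the matrix-tree theorem the graph has (1/7) * product of the nonzero eigenvalues = 1 spanning tree. The largest eigenvalue, 3.8019, is at most the vertex count 7.

[0, 0.1981, 0.7530, 1.5550, 2.4450, 3.2470, 3.8019]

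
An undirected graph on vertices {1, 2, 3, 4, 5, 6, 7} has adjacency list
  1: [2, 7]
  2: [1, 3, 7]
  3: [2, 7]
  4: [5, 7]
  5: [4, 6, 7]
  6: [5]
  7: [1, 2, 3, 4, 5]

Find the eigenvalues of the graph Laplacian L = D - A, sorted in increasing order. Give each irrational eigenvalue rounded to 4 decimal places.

[0, 0.5961, 1.5196, 2, 3.8273, 4, 6.0570]

With the vertex order [1, 2, 3, 4, 5, 6, 7], the degrees are [2, 3, 2, 2, 3, 1, 5], giving D = diag(2, 3, 2, 2, 3, 1, 5) and L = D - A. Diagonalising L (or applying a numerical eigensolver to the 7x7 matrix) gives the spectrum above. The single zero eigenvalue shows the graph is connected.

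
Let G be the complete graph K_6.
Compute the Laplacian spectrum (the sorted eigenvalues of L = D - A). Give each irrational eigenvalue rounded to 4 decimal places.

The graph has 6 vertices and degree multiset [5, 5, 5, 5, 5, 5]; D is the diagonal matrix of degrees and L = D - A. Since every row of L sums to 0, the all-ones vector is in the kernel and 0 is an eigenvalue. There is one zero in the spectrum, matching the 1 component.

[0, 6, 6, 6, 6, 6]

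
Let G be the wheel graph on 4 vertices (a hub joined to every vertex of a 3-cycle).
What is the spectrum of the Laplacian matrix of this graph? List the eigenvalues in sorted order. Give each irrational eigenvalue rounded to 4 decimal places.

[0, 4, 4, 4]

The graph has 4 vertices and degree multiset [3, 3, 3, 3]; D is the diagonal matrix of degrees and L = D - A. Since every row of L sums to 0, the all-ones vector is in the kernel and 0 is an eigenvalue. The single zero eigenvalue shows the graph is connected. The largest eigenvalue, 4, is at most the vertex count 4. There is one zero in the spectrum, matching the 1 component.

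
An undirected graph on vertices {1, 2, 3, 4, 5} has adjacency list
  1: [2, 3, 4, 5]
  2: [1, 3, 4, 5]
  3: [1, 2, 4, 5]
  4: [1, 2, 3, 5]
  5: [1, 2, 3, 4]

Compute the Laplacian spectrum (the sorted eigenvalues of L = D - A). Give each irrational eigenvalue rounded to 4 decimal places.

[0, 5, 5, 5, 5]

With the vertex order [1, 2, 3, 4, 5], the degrees are [4, 4, 4, 4, 4], giving D = diag(4, 4, 4, 4, 4) and L = D - A. Diagonalising L (or applying a numerical eigensolver to the 5x5 matrix) gives the spectrum above. The single zero eigenvalue shows the graph is connected. By the matrix-tree theorem the graph has (1/5) * product of the nonzero eigenvalues = 125 spanning trees. The largest eigenvalue, 5, is at most the vertex count 5.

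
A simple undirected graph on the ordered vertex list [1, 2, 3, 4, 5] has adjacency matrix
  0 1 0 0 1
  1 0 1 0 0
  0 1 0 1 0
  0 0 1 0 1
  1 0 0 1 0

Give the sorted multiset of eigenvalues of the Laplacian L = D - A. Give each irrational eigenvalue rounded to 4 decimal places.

Reading degrees in the order [1, 2, 3, 4, 5] gives [2, 2, 2, 2, 2]; set D = diag(2, 2, 2, 2, 2) and form L = D - A. The multiplicity of 0 as a Laplacian eigenvalue equals the number of connected components. The single zero eigenvalue shows the graph is connected. There is one zero in the spectrum, matching the 1 component. By the matrix-tree theorem the graph has (1/5) * product of the nonzero eigenvalues = 5 spanning trees.

[0, 1.3820, 1.3820, 3.6180, 3.6180]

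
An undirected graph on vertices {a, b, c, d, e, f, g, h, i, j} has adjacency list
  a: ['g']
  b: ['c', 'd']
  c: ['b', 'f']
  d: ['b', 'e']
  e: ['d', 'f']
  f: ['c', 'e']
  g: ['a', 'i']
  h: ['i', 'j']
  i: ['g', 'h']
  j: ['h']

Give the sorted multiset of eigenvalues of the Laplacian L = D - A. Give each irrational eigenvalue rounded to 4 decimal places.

[0, 0, 0.3820, 1.3820, 1.3820, 1.3820, 2.6180, 3.6180, 3.6180, 3.6180]

Each diagonal entry of L is the vertex degree and each off-diagonal entry is -1 where an edge is present, 0 otherwise; in the order [a, b, c, d, e, f, g, h, i, j] the diagonal is [1, 2, 2, 2, 2, 2, 2, 2, 2, 1]. The multiplicity of 0 as a Laplacian eigenvalue equals the number of connected components. The 2 zero eigenvalues correspond to the 2 connected components. The largest eigenvalue, 3.6180, is at most the vertex count 10.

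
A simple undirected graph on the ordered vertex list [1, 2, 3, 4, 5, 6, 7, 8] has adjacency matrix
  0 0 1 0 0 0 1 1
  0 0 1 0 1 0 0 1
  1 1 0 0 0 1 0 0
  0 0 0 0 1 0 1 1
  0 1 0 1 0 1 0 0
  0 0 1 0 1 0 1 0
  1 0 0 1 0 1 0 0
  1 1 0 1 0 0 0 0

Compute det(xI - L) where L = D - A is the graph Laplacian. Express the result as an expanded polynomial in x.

Reading degrees in the order [1, 2, 3, 4, 5, 6, 7, 8] gives [3, 3, 3, 3, 3, 3, 3, 3]; set D = diag(3, 3, 3, 3, 3, 3, 3, 3) and form L = D - A. The eigenvalues of L are [0, 2, 2, 2, 4, 4, 4, 6]; the characteristic polynomial is the product of (x - lambda_i), which multiplies out to x^8 - 24x^7 + 240x^6 - 1296x^5 + 4080x^4 - 7488x^3 + 7424x^2 - 3072x. The coefficient of x^7 equals -trace(L) = -24, matching the sum of degrees.

x^8 - 24x^7 + 240x^6 - 1296x^5 + 4080x^4 - 7488x^3 + 7424x^2 - 3072x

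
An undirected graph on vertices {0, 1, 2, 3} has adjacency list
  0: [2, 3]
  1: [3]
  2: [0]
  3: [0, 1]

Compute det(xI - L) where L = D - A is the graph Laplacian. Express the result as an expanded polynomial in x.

x^4 - 6x^3 + 10x^2 - 4x

With the vertex order [0, 1, 2, 3], the degrees are [2, 1, 1, 2], giving D = diag(2, 1, 1, 2) and L = D - A. Computing det(xI - L) by cofactor expansion (or equivalently via sum-over-permutations) gives x^4 - 6x^3 + 10x^2 - 4x. The coefficient of x^3 equals -trace(L) = -6, matching the sum of degrees. There is one zero in the spectrum, matching the 1 component.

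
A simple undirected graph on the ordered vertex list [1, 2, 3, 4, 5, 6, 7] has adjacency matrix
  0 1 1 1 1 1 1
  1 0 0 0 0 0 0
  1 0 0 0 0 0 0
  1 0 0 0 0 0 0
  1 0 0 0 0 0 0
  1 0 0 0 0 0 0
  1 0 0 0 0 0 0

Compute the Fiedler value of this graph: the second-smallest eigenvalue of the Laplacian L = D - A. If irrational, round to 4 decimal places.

Each diagonal entry of L is the vertex degree and each off-diagonal entry is -1 where an edge is present, 0 otherwise; in the order [1, 2, 3, 4, 5, 6, 7] the diagonal is [6, 1, 1, 1, 1, 1, 1]. The smallest Laplacian eigenvalue is always 0. The next one, lambda_2 = 1, measures how hard the graph is to disconnect: larger values mean better connectivity. The eigenvalues sum to 12, which equals trace(L) = 2|E|. There is one zero in the spectrum, matching the 1 component.

1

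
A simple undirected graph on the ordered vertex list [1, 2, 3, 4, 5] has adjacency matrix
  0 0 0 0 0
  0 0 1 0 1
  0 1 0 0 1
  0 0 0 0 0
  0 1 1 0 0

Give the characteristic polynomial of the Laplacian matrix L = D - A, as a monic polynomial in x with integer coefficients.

Each diagonal entry of L is the vertex degree and each off-diagonal entry is -1 where an edge is present, 0 otherwise; in the order [1, 2, 3, 4, 5] the diagonal is [0, 2, 2, 0, 2]. The eigenvalues of L are [0, 0, 0, 3, 3]; the characteristic polynomial is the product of (x - lambda_i), which multiplies out to x^5 - 6x^4 + 9x^3. Since p(0) = det(-L) = 0, x divides p(x). The largest eigenvalue, 3, is at most the vertex count 5.

x^5 - 6x^4 + 9x^3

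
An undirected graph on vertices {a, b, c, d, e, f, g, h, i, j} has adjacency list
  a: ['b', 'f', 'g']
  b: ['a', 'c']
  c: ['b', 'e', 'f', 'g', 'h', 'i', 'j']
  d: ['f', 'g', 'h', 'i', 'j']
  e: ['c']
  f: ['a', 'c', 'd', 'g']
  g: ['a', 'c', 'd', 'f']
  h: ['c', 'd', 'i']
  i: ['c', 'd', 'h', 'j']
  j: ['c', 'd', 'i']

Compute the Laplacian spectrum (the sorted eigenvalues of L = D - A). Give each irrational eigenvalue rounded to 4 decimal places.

Each diagonal entry of L is the vertex degree and each off-diagonal entry is -1 where an edge is present, 0 otherwise; in the order [a, b, c, d, e, f, g, h, i, j] the diagonal is [3, 2, 7, 5, 1, 4, 4, 3, 4, 3]. The multiplicity of 0 as a Laplacian eigenvalue equals the number of connected components. The largest eigenvalue, 8.4634, is at most the vertex count 10.

[0, 0.9492, 1.2650, 2.2834, 3, 4.2241, 5, 5, 5.8148, 8.4634]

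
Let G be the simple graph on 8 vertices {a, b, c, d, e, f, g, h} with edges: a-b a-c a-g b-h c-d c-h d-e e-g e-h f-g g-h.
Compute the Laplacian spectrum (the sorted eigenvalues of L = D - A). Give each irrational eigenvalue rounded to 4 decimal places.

[0, 0.8064, 1.3337, 2.4744, 2.8484, 3.5839, 4.9741, 5.9790]

Each diagonal entry of L is the vertex degree and each off-diagonal entry is -1 where an edge is present, 0 otherwise; in the order [a, b, c, d, e, f, g, h] the diagonal is [3, 2, 3, 2, 3, 1, 4, 4]. The multiplicity of 0 as a Laplacian eigenvalue equals the number of connected components. The single zero eigenvalue shows the graph is connected. The eigenvalues sum to 22, which equals trace(L) = 2|E|.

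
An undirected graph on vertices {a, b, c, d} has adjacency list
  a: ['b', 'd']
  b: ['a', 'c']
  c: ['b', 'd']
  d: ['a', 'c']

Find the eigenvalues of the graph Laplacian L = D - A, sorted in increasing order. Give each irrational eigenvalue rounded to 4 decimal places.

Reading degrees in the order [a, b, c, d] gives [2, 2, 2, 2]; set D = diag(2, 2, 2, 2) and form L = D - A. The multiplicity of 0 as a Laplacian eigenvalue equals the number of connected components.

[0, 2, 2, 4]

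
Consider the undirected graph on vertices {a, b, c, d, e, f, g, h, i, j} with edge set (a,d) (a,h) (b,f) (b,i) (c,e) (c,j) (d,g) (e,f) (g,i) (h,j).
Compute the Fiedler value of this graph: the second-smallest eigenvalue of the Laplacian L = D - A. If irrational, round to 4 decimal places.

0.3820

Each diagonal entry of L is the vertex degree and each off-diagonal entry is -1 where an edge is present, 0 otherwise; in the order [a, b, c, d, e, f, g, h, i, j] the diagonal is [2, 2, 2, 2, 2, 2, 2, 2, 2, 2]. Computing the eigenvalues of L and sorting gives [0, 0.3820, 0.3820, 1.3820, 1.3820, 2.6180, 2.6180, 3.6180, 3.6180, 4]. The Fiedler value lambda_2 = 0.3820 is strictly positive, so the graph is connected. There is one zero in the spectrum, matching the 1 component.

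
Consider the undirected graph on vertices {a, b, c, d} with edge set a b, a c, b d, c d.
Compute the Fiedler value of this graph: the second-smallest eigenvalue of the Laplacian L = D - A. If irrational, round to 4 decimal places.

Each diagonal entry of L is the vertex degree and each off-diagonal entry is -1 where an edge is present, 0 otherwise; in the order [a, b, c, d] the diagonal is [2, 2, 2, 2]. The smallest Laplacian eigenvalue is always 0. The next one, lambda_2 = 2, measures how hard the graph is to disconnect: larger values mean better connectivity.

2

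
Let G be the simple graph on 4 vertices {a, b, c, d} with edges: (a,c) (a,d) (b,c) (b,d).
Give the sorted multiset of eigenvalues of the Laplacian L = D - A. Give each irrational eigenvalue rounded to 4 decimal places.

[0, 2, 2, 4]

Reading degrees in the order [a, b, c, d] gives [2, 2, 2, 2]; set D = diag(2, 2, 2, 2) and form L = D - A. Diagonalising L (or applying a numerical eigensolver to the 4x4 matrix) gives the spectrum above. The single zero eigenvalue shows the graph is connected. There is one zero in the spectrum, matching the 1 component.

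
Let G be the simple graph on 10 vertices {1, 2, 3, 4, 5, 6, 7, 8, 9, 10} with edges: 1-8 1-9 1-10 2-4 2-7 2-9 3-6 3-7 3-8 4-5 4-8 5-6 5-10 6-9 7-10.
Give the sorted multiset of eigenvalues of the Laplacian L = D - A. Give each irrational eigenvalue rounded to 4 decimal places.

[0, 2, 2, 2, 2, 2, 5, 5, 5, 5]

Reading degrees in the order [1, 2, 3, 4, 5, 6, 7, 8, 9, 10] gives [3, 3, 3, 3, 3, 3, 3, 3, 3, 3]; set D = diag(3, 3, 3, 3, 3, 3, 3, 3, 3, 3) and form L = D - A. L is symmetric positive semidefinite, so every eigenvalue is real and nonnegative. The single zero eigenvalue shows the graph is connected. The largest eigenvalue, 5, is at most the vertex count 10. By the matrix-tree theorem the graph has (1/10) * product of the nonzero eigenvalues = 2000 spanning trees.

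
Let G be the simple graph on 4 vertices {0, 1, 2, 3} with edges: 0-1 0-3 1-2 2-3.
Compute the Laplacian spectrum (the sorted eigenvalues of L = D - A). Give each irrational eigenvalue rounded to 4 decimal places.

[0, 2, 2, 4]

Reading degrees in the order [0, 1, 2, 3] gives [2, 2, 2, 2]; set D = diag(2, 2, 2, 2) and form L = D - A. Since every row of L sums to 0, the all-ones vector is in the kernel and 0 is an eigenvalue. The single zero eigenvalue shows the graph is connected. The eigenvalues sum to 8, which equals trace(L) = 2|E|.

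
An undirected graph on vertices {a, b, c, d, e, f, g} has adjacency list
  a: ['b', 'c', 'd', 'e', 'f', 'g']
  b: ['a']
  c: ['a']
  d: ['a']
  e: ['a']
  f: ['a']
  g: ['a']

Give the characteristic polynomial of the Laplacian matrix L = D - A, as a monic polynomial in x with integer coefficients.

x^7 - 12x^6 + 45x^5 - 80x^4 + 75x^3 - 36x^2 + 7x

With the vertex order [a, b, c, d, e, f, g], the degrees are [6, 1, 1, 1, 1, 1, 1], giving D = diag(6, 1, 1, 1, 1, 1, 1) and L = D - A. L has integer entries, so p(x) = det(xI - L) has integer coefficients. Expanding the determinant yields x^7 - 12x^6 + 45x^5 - 80x^4 + 75x^3 - 36x^2 + 7x. Since p(0) = det(-L) = 0, x divides p(x).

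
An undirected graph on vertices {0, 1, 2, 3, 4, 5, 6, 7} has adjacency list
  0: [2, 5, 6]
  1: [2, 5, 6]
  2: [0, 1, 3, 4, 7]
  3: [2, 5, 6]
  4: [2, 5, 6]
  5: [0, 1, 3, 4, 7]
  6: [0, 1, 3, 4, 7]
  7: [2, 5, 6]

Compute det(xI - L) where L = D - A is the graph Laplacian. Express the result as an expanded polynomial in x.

With the vertex order [0, 1, 2, 3, 4, 5, 6, 7], the degrees are [3, 3, 5, 3, 3, 5, 5, 3], giving D = diag(3, 3, 5, 3, 3, 5, 5, 3) and L = D - A. Computing det(xI - L) by cofactor expansion (or equivalently via sum-over-permutations) gives x^8 - 30x^7 + 375x^6 - 2540x^5 + 10095x^4 - 23598x^3 + 30105x^2 - 16200x. The constant term is 0 because L is singular (the all-ones vector lies in its kernel). By the matrix-tree theorem the graph has (1/8) * product of the nonzero eigenvalues = 2025 spanning trees.

x^8 - 30x^7 + 375x^6 - 2540x^5 + 10095x^4 - 23598x^3 + 30105x^2 - 16200x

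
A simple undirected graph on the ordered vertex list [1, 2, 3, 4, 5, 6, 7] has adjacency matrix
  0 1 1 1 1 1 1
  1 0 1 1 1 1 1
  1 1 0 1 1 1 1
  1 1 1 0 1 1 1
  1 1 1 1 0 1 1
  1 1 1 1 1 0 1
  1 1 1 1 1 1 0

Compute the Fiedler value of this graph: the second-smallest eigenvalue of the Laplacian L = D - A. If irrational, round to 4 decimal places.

With the vertex order [1, 2, 3, 4, 5, 6, 7], the degrees are [6, 6, 6, 6, 6, 6, 6], giving D = diag(6, 6, 6, 6, 6, 6, 6) and L = D - A. The smallest Laplacian eigenvalue is always 0. The next one, lambda_2 = 7, measures how hard the graph is to disconnect: larger values mean better connectivity. By the matrix-tree theorem the graph has (1/7) * product of the nonzero eigenvalues = 16807 spanning trees. The eigenvalues sum to 42, which equals trace(L) = 2|E|.

7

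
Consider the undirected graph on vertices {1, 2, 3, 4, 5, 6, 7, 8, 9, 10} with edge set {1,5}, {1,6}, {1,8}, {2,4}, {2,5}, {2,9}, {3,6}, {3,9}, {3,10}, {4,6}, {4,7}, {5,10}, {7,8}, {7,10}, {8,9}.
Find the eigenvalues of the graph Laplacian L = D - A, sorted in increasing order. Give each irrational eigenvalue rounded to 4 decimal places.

[0, 2, 2, 2, 2, 2, 5, 5, 5, 5]

With the vertex order [1, 2, 3, 4, 5, 6, 7, 8, 9, 10], the degrees are [3, 3, 3, 3, 3, 3, 3, 3, 3, 3], giving D = diag(3, 3, 3, 3, 3, 3, 3, 3, 3, 3) and L = D - A. The multiplicity of 0 as a Laplacian eigenvalue equals the number of connected components. The single zero eigenvalue shows the graph is connected.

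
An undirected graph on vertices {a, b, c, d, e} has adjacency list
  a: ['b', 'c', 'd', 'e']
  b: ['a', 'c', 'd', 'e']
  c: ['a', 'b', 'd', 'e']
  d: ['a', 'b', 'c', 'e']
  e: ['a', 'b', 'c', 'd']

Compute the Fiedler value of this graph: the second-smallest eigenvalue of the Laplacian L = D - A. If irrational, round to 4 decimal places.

5

Each diagonal entry of L is the vertex degree and each off-diagonal entry is -1 where an edge is present, 0 otherwise; in the order [a, b, c, d, e] the diagonal is [4, 4, 4, 4, 4]. The smallest Laplacian eigenvalue is always 0. The next one, lambda_2 = 5, measures how hard the graph is to disconnect: larger values mean better connectivity. The eigenvalues sum to 20, which equals trace(L) = 2|E|. There is one zero in the spectrum, matching the 1 component.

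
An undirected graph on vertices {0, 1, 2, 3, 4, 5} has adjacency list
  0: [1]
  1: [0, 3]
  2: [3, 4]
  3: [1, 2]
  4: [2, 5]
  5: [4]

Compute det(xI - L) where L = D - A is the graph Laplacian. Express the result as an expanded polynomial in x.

Each diagonal entry of L is the vertex degree and each off-diagonal entry is -1 where an edge is present, 0 otherwise; in the order [0, 1, 2, 3, 4, 5] the diagonal is [1, 2, 2, 2, 2, 1]. L has integer entries, so p(x) = det(xI - L) has integer coefficients. Expanding the determinant yields x^6 - 10x^5 + 36x^4 - 56x^3 + 35x^2 - 6x. Since p(0) = det(-L) = 0, x divides p(x). The largest eigenvalue, 3.7321, is at most the vertex count 6. By the matrix-tree theorem the graph has (1/6) * product of the nonzero eigenvalues = 1 spanning tree.

x^6 - 10x^5 + 36x^4 - 56x^3 + 35x^2 - 6x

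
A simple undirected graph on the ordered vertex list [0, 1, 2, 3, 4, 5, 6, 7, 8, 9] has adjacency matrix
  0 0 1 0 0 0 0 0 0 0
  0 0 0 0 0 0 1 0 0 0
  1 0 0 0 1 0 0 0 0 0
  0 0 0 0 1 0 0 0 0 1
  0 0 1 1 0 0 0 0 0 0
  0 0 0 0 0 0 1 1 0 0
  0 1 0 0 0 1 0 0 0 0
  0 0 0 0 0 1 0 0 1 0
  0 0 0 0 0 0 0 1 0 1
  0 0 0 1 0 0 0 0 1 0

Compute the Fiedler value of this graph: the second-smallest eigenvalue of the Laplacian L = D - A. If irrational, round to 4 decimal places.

0.0979

Each diagonal entry of L is the vertex degree and each off-diagonal entry is -1 where an edge is present, 0 otherwise; in the order [0, 1, 2, 3, 4, 5, 6, 7, 8, 9] the diagonal is [1, 1, 2, 2, 2, 2, 2, 2, 2, 2]. The sorted Laplacian eigenvalues are [0, 0.0979, 0.3820, 0.8244, 1.3820, 2, 2.6180, 3.1756, 3.6180, 3.9021]; the algebraic connectivity is the second entry, 0.0979. By the matrix-tree theorem the graph has (1/10) * product of the nonzero eigenvalues = 1 spanning tree.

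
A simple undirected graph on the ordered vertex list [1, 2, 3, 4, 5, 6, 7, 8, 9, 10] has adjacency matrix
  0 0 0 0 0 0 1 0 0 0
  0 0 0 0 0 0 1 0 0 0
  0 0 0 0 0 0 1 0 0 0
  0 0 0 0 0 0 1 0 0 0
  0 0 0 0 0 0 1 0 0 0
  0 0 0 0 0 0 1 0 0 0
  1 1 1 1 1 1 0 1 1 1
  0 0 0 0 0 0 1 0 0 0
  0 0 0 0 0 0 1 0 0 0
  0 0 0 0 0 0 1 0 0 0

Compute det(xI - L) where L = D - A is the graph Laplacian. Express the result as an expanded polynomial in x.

x^10 - 18x^9 + 108x^8 - 336x^7 + 630x^6 - 756x^5 + 588x^4 - 288x^3 + 81x^2 - 10x

Each diagonal entry of L is the vertex degree and each off-diagonal entry is -1 where an edge is present, 0 otherwise; in the order [1, 2, 3, 4, 5, 6, 7, 8, 9, 10] the diagonal is [1, 1, 1, 1, 1, 1, 9, 1, 1, 1]. Computing det(xI - L) by cofactor expansion (or equivalently via sum-over-permutations) gives x^10 - 18x^9 + 108x^8 - 336x^7 + 630x^6 - 756x^5 + 588x^4 - 288x^3 + 81x^2 - 10x. Since p(0) = det(-L) = 0, x divides p(x). There is one zero in the spectrum, matching the 1 component.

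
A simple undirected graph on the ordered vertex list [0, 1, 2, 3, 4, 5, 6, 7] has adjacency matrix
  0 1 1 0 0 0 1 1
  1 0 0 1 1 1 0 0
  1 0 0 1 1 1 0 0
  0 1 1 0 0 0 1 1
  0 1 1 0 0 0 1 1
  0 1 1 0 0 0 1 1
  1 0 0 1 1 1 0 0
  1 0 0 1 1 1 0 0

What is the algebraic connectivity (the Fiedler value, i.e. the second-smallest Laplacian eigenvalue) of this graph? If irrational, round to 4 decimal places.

4

With the vertex order [0, 1, 2, 3, 4, 5, 6, 7], the degrees are [4, 4, 4, 4, 4, 4, 4, 4], giving D = diag(4, 4, 4, 4, 4, 4, 4, 4) and L = D - A. Computing the eigenvalues of L and sorting gives [0, 4, 4, 4, 4, 4, 4, 8]. The Fiedler value lambda_2 = 4 is strictly positive, so the graph is connected. The largest eigenvalue, 8, is at most the vertex count 8.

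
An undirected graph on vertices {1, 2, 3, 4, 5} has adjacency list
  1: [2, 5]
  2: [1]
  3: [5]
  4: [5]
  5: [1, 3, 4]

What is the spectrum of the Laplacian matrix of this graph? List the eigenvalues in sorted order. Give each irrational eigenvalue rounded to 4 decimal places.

Reading degrees in the order [1, 2, 3, 4, 5] gives [2, 1, 1, 1, 3]; set D = diag(2, 1, 1, 1, 3) and form L = D - A. L is symmetric positive semidefinite, so every eigenvalue is real and nonnegative. By the matrix-tree theorem the graph has (1/5) * product of the nonzero eigenvalues = 1 spanning tree.

[0, 0.5188, 1, 2.3111, 4.1701]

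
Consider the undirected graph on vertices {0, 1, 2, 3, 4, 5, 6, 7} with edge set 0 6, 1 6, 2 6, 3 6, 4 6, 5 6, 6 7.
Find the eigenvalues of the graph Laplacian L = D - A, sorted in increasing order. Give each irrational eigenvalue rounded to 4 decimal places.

[0, 1, 1, 1, 1, 1, 1, 8]

With the vertex order [0, 1, 2, 3, 4, 5, 6, 7], the degrees are [1, 1, 1, 1, 1, 1, 7, 1], giving D = diag(1, 1, 1, 1, 1, 1, 7, 1) and L = D - A. Diagonalising L (or applying a numerical eigensolver to the 8x8 matrix) gives the spectrum above. The single zero eigenvalue shows the graph is connected. By the matrix-tree theorem the graph has (1/8) * product of the nonzero eigenvalues = 1 spanning tree. There is one zero in the spectrum, matching the 1 component.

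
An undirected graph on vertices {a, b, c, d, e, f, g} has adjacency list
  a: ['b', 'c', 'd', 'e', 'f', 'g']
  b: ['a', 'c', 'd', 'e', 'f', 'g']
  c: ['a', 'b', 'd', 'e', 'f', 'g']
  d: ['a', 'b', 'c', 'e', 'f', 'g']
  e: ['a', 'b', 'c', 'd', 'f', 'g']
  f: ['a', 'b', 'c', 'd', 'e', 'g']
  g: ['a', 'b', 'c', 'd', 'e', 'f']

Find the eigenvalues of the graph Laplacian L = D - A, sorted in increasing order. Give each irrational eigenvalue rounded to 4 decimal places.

Reading degrees in the order [a, b, c, d, e, f, g] gives [6, 6, 6, 6, 6, 6, 6]; set D = diag(6, 6, 6, 6, 6, 6, 6) and form L = D - A. L is symmetric positive semidefinite, so every eigenvalue is real and nonnegative. The single zero eigenvalue shows the graph is connected. There is one zero in the spectrum, matching the 1 component. By the matrix-tree theorem the graph has (1/7) * product of the nonzero eigenvalues = 16807 spanning trees.

[0, 7, 7, 7, 7, 7, 7]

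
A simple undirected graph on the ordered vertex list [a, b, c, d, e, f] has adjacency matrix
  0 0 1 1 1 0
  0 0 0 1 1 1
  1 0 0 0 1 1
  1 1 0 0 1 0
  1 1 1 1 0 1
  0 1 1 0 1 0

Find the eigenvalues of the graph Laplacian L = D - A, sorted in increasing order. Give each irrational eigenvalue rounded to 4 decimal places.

Reading degrees in the order [a, b, c, d, e, f] gives [3, 3, 3, 3, 5, 3]; set D = diag(3, 3, 3, 3, 5, 3) and form L = D - A. The multiplicity of 0 as a Laplacian eigenvalue equals the number of connected components. The single zero eigenvalue shows the graph is connected. By the matrix-tree theorem the graph has (1/6) * product of the nonzero eigenvalues = 121 spanning trees.

[0, 2.3820, 2.3820, 4.6180, 4.6180, 6]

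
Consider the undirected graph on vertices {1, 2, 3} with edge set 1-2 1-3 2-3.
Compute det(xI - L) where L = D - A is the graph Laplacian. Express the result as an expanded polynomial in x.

x^3 - 6x^2 + 9x

Reading degrees in the order [1, 2, 3] gives [2, 2, 2]; set D = diag(2, 2, 2) and form L = D - A. Computing det(xI - L) by cofactor expansion (or equivalently via sum-over-permutations) gives x^3 - 6x^2 + 9x. The constant term is 0 because L is singular (the all-ones vector lies in its kernel). There is one zero in the spectrum, matching the 1 component.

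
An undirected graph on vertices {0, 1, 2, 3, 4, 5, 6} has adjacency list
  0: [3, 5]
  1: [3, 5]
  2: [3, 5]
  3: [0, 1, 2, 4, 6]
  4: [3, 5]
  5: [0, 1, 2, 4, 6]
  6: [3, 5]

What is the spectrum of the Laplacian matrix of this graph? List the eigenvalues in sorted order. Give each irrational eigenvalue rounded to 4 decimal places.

[0, 2, 2, 2, 2, 5, 7]

With the vertex order [0, 1, 2, 3, 4, 5, 6], the degrees are [2, 2, 2, 5, 2, 5, 2], giving D = diag(2, 2, 2, 5, 2, 5, 2) and L = D - A. Since every row of L sums to 0, the all-ones vector is in the kernel and 0 is an eigenvalue. The largest eigenvalue, 7, is at most the vertex count 7. By the matrix-tree theorem the graph has (1/7) * product of the nonzero eigenvalues = 80 spanning trees.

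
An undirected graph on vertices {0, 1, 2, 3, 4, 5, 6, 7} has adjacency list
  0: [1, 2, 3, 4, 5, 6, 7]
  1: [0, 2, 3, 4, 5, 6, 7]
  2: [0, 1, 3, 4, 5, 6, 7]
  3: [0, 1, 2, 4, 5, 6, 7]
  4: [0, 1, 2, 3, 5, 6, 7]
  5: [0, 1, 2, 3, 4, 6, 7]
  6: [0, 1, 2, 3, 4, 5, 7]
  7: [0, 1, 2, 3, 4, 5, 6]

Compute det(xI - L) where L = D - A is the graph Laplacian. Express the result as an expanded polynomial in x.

x^8 - 56x^7 + 1344x^6 - 17920x^5 + 143360x^4 - 688128x^3 + 1835008x^2 - 2097152x

Reading degrees in the order [0, 1, 2, 3, 4, 5, 6, 7] gives [7, 7, 7, 7, 7, 7, 7, 7]; set D = diag(7, 7, 7, 7, 7, 7, 7, 7) and form L = D - A. The eigenvalues of L are [0, 8, 8, 8, 8, 8, 8, 8]; the characteristic polynomial is the product of (x - lambda_i), which multiplies out to x^8 - 56x^7 + 1344x^6 - 17920x^5 + 143360x^4 - 688128x^3 + 1835008x^2 - 2097152x. The coefficient of x^7 equals -trace(L) = -56, matching the sum of degrees. The largest eigenvalue, 8, is at most the vertex count 8. There is one zero in the spectrum, matching the 1 component.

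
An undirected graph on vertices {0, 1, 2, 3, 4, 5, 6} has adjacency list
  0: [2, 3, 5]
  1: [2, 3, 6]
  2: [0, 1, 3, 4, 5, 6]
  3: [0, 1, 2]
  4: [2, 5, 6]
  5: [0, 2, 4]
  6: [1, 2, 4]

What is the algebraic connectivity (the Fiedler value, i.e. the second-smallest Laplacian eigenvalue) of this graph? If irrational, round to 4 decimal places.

Reading degrees in the order [0, 1, 2, 3, 4, 5, 6] gives [3, 3, 6, 3, 3, 3, 3]; set D = diag(3, 3, 6, 3, 3, 3, 3) and form L = D - A. Computing the eigenvalues of L and sorting gives [0, 2, 2, 4, 4, 5, 7]. The Fiedler value lambda_2 = 2 is strictly positive, so the graph is connected. The largest eigenvalue, 7, is at most the vertex count 7. The eigenvalues sum to 24, which equals trace(L) = 2|E|.

2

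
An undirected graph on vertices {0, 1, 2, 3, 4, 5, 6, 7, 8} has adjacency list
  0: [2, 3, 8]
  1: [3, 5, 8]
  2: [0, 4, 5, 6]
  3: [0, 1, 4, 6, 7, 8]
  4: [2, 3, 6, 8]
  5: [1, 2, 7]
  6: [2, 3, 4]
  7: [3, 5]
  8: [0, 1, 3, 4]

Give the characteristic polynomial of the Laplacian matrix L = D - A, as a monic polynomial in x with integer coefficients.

Reading degrees in the order [0, 1, 2, 3, 4, 5, 6, 7, 8] gives [3, 3, 4, 6, 4, 3, 3, 2, 4]; set D = diag(3, 3, 4, 6, 4, 3, 3, 2, 4) and form L = D - A. L has integer entries, so p(x) = det(xI - L) has integer coefficients. Expanding the determinant yields x^9 - 32x^8 + 434x^7 - 3254x^6 + 14732x^5 - 41186x^4 + 69342x^3 - 64176x^2 + 24939x. Since p(0) = det(-L) = 0, x divides p(x). There is one zero in the spectrum, matching the 1 component. By the matrix-tree theorem the graph has (1/9) * product of the nonzero eigenvalues = 2771 spanning trees.

x^9 - 32x^8 + 434x^7 - 3254x^6 + 14732x^5 - 41186x^4 + 69342x^3 - 64176x^2 + 24939x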